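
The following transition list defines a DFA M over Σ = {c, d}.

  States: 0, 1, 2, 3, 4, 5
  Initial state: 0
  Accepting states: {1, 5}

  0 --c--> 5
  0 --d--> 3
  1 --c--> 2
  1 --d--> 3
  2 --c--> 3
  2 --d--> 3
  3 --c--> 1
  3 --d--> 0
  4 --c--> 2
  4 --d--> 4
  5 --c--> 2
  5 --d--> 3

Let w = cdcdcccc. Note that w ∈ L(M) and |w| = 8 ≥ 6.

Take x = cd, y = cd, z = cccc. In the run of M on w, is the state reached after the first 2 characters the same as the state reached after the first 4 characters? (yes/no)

Run of M on the first 4 characters of w = c d c d:
  step 0: 0  (start)
  step 1: 5  (read c: 0→5)
  step 2: 3  (read d: 5→3)
  step 3: 1  (read c: 3→1)
  step 4: 3  (read d: 1→3)

After x (step 2): 3. After xy (step 4): 3.
They match, so y = cd drives M around a cycle from 3 back to itself; pumping y any number of times keeps M in 3 before reading z, and xyⁱz ∈ L(M) for every i ≥ 0.

yes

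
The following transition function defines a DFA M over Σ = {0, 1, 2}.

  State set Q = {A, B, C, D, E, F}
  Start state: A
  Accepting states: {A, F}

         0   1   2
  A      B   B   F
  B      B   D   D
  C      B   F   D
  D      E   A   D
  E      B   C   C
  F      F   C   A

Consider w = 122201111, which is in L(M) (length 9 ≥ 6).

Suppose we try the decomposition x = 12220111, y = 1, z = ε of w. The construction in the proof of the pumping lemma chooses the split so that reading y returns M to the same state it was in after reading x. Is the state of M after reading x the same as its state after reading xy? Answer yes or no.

no

State sequence: A -1-> B -2-> D -2-> D -2-> D -0-> E -1-> C -1-> F -1-> C -1-> F

After x (step 8): C. After xy (step 9): F.
They differ (C ≠ F), so y is not a cycle from the state after x; this split is not the one the pumping-lemma construction produces, and pumping y need not keep the string in L(M).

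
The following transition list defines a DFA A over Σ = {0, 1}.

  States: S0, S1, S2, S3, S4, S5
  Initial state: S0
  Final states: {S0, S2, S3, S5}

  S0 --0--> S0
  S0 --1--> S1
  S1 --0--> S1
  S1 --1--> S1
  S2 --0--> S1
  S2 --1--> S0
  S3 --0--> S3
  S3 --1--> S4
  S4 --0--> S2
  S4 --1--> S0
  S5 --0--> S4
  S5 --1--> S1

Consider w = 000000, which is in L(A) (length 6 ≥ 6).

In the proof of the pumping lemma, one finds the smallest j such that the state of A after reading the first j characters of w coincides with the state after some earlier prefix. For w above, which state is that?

State sequence: S0 -0-> S0 -0-> S0 -0-> S0 -0-> S0 -0-> S0 -0-> S0
First repeat at step 1: S0 was already visited.

The earliest repeat is at step j = 1: A is in S0, which it already visited at step i = 0.
Since A has 6 states, any run of length ≥ 6 visits 6+1 states, so by pigeonhole some state repeats within the first 6 steps — that repeat gives the pumpable loop.

S0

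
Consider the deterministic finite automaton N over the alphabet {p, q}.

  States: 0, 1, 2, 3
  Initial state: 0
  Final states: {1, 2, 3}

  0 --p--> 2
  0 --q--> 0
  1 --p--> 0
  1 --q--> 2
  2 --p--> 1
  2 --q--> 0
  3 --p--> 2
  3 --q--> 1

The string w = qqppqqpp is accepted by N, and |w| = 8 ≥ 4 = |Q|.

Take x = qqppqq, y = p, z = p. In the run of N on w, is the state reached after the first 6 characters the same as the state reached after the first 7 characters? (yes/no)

no

State sequence: 0 -q-> 0 -q-> 0 -p-> 2 -p-> 1 -q-> 2 -q-> 0 -p-> 2

After x (step 6): 0. After xy (step 7): 2.
They differ (0 ≠ 2), so y is not a cycle from the state after x; this split is not the one the pumping-lemma construction produces, and pumping y need not keep the string in L(N).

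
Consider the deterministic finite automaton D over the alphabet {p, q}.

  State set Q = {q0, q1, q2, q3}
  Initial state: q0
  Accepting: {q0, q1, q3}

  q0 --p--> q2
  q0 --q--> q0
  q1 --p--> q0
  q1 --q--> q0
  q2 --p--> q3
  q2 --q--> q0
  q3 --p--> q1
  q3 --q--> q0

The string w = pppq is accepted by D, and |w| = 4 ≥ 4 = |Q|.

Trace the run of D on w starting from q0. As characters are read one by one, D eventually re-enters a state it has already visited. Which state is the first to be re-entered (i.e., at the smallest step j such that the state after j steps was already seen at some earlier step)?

State sequence: q0 -p-> q2 -p-> q3 -p-> q1 -q-> q0
First repeat at step 4: q0 was already visited.

The earliest repeat is at step j = 4: D is in q0, which it already visited at step i = 0.
Since D has 4 states, any run of length ≥ 4 visits 4+1 states, so by pigeonhole some state repeats within the first 4 steps — that repeat gives the pumpable loop.

q0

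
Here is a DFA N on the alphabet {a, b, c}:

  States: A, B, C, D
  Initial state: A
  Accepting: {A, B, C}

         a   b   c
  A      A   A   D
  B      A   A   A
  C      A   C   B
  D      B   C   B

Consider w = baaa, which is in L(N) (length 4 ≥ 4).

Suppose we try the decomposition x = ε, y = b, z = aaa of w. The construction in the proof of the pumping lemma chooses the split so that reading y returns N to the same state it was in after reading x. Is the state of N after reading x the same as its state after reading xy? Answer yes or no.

State sequence: A -b-> A

After x (step 0): A. After xy (step 1): A.
They match, so y = b drives N around a cycle from A back to itself; pumping y any number of times keeps N in A before reading z, and xyⁱz ∈ L(N) for every i ≥ 0.

yes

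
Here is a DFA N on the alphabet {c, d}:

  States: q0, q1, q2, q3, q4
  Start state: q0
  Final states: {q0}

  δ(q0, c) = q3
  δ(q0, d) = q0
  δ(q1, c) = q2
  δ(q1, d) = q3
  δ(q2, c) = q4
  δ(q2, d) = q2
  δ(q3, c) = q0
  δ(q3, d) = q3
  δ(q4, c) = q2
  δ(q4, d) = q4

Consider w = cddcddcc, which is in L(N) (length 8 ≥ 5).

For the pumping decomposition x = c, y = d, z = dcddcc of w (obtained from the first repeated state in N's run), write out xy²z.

cdddcddcc

xy^2z = c·d·d·dcddcc = cdddcddcc.
Reading y = d takes N from q3 back to q3, so after x·y·y the machine is still in q3, and z then leads to the accepting state q0. Hence cdddcddcc ∈ L(N).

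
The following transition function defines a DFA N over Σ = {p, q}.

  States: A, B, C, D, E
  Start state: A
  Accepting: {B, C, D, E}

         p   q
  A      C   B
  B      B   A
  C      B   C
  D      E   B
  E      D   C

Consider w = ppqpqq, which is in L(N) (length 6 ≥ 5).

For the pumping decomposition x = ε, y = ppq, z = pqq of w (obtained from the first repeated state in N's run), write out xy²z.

ppqppqpqq

xy^2z = ε·ppq·ppq·pqq = ppqppqpqq.
Reading y = ppq takes N from A back to A, so after x·y·y the machine is still in A, and z then leads to the accepting state C. Hence ppqppqpqq ∈ L(N).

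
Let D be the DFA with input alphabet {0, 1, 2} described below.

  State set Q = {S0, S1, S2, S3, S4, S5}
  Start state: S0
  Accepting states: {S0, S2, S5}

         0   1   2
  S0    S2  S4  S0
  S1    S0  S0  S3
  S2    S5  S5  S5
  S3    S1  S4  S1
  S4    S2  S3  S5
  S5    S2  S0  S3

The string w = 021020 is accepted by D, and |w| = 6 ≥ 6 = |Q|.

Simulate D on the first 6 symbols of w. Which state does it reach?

S2

Run of D on the first 6 characters of w = 0 2 1 0 2 0:
  step 0: S0  (start)
  step 1: S2  (read 0: S0→S2)
  step 2: S5  (read 2: S2→S5)
  step 3: S0  (read 1: S5→S0)
  step 4: S2  (read 0: S0→S2)
  step 5: S5  (read 2: S2→S5)
  step 6: S2  (read 0: S5→S2)

After reading 6 characters, D is in state S2.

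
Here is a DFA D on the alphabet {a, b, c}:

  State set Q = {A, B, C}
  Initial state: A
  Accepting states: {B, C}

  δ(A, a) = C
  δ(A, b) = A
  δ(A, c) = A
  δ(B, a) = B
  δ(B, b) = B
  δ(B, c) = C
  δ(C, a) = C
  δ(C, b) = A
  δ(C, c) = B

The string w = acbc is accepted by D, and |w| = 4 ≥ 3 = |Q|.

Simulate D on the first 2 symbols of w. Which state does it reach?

Run of D on the first 2 characters of w = a c:
  step 0: A  (start)
  step 1: C  (read a: A→C)
  step 2: B  (read c: C→B)

After reading 2 characters, D is in state B.

B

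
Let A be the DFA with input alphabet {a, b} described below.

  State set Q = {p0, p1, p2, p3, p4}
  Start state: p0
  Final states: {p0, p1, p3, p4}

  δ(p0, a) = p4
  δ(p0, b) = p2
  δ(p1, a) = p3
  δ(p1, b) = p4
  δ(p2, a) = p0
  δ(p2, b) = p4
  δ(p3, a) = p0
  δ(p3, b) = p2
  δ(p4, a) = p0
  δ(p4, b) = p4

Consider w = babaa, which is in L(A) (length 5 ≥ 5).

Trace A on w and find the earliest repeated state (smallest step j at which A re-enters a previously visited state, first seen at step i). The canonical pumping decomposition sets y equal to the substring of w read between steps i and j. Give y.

ba

Run of A on w = b a b a a:
  step 0: p0  (start)
  step 1: p2  (read b: p0→p2)
  step 2: p0  (read a: p2→p0)   ← first repeat (p0 seen earlier)
  step 3: p2  (read b: p0→p2)
  step 4: p0  (read a: p2→p0)
  step 5: p4  (read a: p0→p4)

So i = 0, j = 2, giving x = w[0:0] = ε, y = w[0:2] = ba, z = w[2:5] = baa.
Check: |xy| = 2 ≤ 5 and |y| = 2 ≥ 1. Reading y takes A from p0 back to p0, so every xyⁱz is accepted.
Pumping length from the standard proof: p = 5 (the number of states). The repeated state found above gives |xy| = j ≤ 5 and |y| = j − i ≥ 1.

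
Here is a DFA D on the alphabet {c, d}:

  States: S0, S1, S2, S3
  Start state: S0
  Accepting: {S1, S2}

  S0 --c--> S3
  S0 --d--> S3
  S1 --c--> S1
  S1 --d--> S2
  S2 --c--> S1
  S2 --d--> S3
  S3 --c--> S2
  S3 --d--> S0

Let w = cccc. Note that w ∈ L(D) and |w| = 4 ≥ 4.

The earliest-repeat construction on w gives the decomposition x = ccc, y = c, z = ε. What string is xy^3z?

cccccc

xy^3z = ccc·c·c·c·ε = cccccc.
Reading y = c takes D from S1 back to S1, so after x·y·y·y the machine is still in S1, and z then leads to the accepting state S1. Hence cccccc ∈ L(D).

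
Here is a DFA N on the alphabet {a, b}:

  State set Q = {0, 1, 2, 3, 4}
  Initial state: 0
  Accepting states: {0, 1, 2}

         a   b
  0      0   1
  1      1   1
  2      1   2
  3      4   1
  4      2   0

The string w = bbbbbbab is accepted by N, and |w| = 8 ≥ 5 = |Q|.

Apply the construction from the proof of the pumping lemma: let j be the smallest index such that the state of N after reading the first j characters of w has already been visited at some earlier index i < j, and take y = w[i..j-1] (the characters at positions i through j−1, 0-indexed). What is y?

b

State sequence: 0 -b-> 1 -b-> 1 -b-> 1 -b-> 1 -b-> 1 -b-> 1 -a-> 1 -b-> 1
First repeat at step 2: 1 was already visited.

So i = 1, j = 2, giving x = w[0:1] = b, y = w[1:2] = b, z = w[2:8] = bbbbab.
Check: |xy| = 2 ≤ 5 and |y| = 1 ≥ 1. Reading y takes N from 1 back to 1, so every xyⁱz is accepted.
Pumping length from the standard proof: p = 5 (the number of states). The repeated state found above gives |xy| = j ≤ 5 and |y| = j − i ≥ 1.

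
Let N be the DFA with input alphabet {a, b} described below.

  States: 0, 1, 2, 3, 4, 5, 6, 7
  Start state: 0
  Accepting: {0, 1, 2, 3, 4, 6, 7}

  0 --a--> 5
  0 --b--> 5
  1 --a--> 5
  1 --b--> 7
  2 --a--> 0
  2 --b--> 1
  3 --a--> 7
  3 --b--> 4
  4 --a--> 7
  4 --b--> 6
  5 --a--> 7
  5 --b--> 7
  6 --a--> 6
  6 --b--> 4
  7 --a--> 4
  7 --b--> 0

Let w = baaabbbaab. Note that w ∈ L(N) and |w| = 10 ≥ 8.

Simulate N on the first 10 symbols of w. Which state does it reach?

0

State sequence: 0 -b-> 5 -a-> 7 -a-> 4 -a-> 7 -b-> 0 -b-> 5 -b-> 7 -a-> 4 -a-> 7 -b-> 0

After reading 10 characters, N is in state 0.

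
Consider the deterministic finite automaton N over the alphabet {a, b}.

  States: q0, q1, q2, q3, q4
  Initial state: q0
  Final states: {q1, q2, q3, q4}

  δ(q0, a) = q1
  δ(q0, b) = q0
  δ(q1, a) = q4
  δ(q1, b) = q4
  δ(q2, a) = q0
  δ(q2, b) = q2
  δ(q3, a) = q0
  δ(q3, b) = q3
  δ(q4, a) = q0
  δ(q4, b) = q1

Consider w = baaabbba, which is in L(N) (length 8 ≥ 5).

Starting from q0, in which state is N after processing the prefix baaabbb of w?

q0

Run of N on the first 7 characters of w = b a a a b b b:
  step 0: q0  (start)
  step 1: q0  (read b: q0→q0)
  step 2: q1  (read a: q0→q1)
  step 3: q4  (read a: q1→q4)
  step 4: q0  (read a: q4→q0)
  step 5: q0  (read b: q0→q0)
  step 6: q0  (read b: q0→q0)
  step 7: q0  (read b: q0→q0)

After reading 7 characters, N is in state q0.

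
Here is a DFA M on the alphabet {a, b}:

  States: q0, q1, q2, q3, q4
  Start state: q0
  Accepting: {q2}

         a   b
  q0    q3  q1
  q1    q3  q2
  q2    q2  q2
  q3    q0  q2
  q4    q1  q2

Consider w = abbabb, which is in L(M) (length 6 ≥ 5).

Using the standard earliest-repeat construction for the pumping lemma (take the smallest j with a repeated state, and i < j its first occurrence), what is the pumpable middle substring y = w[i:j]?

State sequence: q0 -a-> q3 -b-> q2 -b-> q2 -a-> q2 -b-> q2 -b-> q2
First repeat at step 3: q2 was already visited.

So i = 2, j = 3, giving x = w[0:2] = ab, y = w[2:3] = b, z = w[3:6] = abb.
Check: |xy| = 3 ≤ 5 and |y| = 1 ≥ 1. Reading y takes M from q2 back to q2, so every xyⁱz is accepted.

b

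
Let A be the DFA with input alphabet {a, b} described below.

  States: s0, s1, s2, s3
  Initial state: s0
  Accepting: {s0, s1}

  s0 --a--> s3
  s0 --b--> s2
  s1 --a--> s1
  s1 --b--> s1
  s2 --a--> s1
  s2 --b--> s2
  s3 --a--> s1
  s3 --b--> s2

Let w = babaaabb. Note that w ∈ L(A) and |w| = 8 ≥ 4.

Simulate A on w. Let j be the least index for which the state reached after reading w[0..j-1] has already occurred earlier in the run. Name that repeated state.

s1

Run of A on w = b a b a a a b b:
  step 0: s0  (start)
  step 1: s2  (read b: s0→s2)
  step 2: s1  (read a: s2→s1)
  step 3: s1  (read b: s1→s1)   ← first repeat (s1 seen earlier)
  step 4: s1  (read a: s1→s1)
  step 5: s1  (read a: s1→s1)
  step 6: s1  (read a: s1→s1)
  step 7: s1  (read b: s1→s1)
  step 8: s1  (read b: s1→s1)

The earliest repeat is at step j = 3: A is in s1, which it already visited at step i = 2.
Since A has 4 states, any run of length ≥ 4 visits 4+1 states, so by pigeonhole some state repeats within the first 4 steps — that repeat gives the pumpable loop.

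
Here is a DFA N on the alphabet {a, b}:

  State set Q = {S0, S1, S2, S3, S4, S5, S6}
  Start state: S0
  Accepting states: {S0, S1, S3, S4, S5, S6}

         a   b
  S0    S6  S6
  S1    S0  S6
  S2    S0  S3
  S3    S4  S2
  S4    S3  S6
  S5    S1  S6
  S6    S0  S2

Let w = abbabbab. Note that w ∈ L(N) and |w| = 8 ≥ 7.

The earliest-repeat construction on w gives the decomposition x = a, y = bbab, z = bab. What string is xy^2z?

abbabbbabbab

xy^2z = a·bbab·bbab·bab = abbabbbabbab.
Reading y = bbab takes N from S6 back to S6, so after x·y·y the machine is still in S6, and z then leads to the accepting state S6. Hence abbabbbabbab ∈ L(N).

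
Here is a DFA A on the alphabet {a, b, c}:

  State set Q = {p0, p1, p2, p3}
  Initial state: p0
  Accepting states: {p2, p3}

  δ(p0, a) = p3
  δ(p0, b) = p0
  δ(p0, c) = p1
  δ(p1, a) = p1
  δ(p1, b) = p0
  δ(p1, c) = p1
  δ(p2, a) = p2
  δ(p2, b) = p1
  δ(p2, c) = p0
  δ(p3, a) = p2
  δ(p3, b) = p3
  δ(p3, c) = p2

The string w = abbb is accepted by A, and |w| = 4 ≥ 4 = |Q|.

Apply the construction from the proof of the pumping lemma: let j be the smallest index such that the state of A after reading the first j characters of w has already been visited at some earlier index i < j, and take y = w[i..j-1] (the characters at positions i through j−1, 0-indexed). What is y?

State sequence: p0 -a-> p3 -b-> p3 -b-> p3 -b-> p3
First repeat at step 2: p3 was already visited.

So i = 1, j = 2, giving x = w[0:1] = a, y = w[1:2] = b, z = w[2:4] = bb.
Check: |xy| = 2 ≤ 4 and |y| = 1 ≥ 1. Reading y takes A from p3 back to p3, so every xyⁱz is accepted.

b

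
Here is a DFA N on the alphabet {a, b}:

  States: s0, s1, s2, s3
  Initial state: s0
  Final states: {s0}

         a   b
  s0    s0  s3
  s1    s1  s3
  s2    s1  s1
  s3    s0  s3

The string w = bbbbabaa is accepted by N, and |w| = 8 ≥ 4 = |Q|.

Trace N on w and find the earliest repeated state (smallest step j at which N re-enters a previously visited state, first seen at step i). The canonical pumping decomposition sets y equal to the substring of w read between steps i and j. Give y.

b

Run of N on w = b b b b a b a a:
  step 0: s0  (start)
  step 1: s3  (read b: s0→s3)
  step 2: s3  (read b: s3→s3)   ← first repeat (s3 seen earlier)
  step 3: s3  (read b: s3→s3)
  step 4: s3  (read b: s3→s3)
  step 5: s0  (read a: s3→s0)
  step 6: s3  (read b: s0→s3)
  step 7: s0  (read a: s3→s0)
  step 8: s0  (read a: s0→s0)

So i = 1, j = 2, giving x = w[0:1] = b, y = w[1:2] = b, z = w[2:8] = bbabaa.
Check: |xy| = 2 ≤ 4 and |y| = 1 ≥ 1. Reading y takes N from s3 back to s3, so every xyⁱz is accepted.
Pumping length from the standard proof: p = 4 (the number of states). The repeated state found above gives |xy| = j ≤ 4 and |y| = j − i ≥ 1.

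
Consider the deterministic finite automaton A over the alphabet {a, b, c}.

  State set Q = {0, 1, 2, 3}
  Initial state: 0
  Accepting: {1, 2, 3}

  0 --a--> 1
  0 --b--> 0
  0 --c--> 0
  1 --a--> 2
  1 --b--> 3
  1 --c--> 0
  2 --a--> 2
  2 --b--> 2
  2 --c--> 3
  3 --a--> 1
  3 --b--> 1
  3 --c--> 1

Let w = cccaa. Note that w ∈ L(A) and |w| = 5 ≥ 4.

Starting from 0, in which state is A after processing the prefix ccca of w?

Run of A on the first 4 characters of w = c c c a:
  step 0: 0  (start)
  step 1: 0  (read c: 0→0)
  step 2: 0  (read c: 0→0)
  step 3: 0  (read c: 0→0)
  step 4: 1  (read a: 0→1)

After reading 4 characters, A is in state 1.

1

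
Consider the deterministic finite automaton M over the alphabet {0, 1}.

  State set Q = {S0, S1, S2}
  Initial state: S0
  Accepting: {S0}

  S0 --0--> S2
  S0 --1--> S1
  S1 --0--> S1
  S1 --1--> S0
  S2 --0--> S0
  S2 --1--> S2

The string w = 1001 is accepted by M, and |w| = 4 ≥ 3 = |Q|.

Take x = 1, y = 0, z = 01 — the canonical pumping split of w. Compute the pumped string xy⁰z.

101

xy⁰z = xz = 1·01 = 101.
Reading y = 0 takes M from S1 back to S1, so after x the machine is still in S1, and z then leads to the accepting state S0. Hence 101 ∈ L(M).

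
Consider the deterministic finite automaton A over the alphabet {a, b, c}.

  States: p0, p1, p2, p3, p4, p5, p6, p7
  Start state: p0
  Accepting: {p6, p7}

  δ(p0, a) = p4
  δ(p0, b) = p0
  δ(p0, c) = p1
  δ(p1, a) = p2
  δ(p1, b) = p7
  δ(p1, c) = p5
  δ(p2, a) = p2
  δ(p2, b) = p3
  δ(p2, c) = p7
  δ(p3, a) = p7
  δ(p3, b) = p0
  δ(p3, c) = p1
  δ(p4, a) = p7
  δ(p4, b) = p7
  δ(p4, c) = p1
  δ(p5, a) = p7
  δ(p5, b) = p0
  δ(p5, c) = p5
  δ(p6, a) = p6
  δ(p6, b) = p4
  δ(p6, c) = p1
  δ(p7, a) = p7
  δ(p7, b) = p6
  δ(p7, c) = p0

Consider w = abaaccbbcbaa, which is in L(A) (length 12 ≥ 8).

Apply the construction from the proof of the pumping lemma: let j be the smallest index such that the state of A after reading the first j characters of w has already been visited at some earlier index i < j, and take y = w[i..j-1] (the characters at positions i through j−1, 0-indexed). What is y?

Run of A on w = a b a a c c b b c b a a:
  step 0: p0  (start)
  step 1: p4  (read a: p0→p4)
  step 2: p7  (read b: p4→p7)
  step 3: p7  (read a: p7→p7)   ← first repeat (p7 seen earlier)
  step 4: p7  (read a: p7→p7)
  step 5: p0  (read c: p7→p0)
  step 6: p1  (read c: p0→p1)
  step 7: p7  (read b: p1→p7)
  step 8: p6  (read b: p7→p6)
  step 9: p1  (read c: p6→p1)
  step 10: p7  (read b: p1→p7)
  step 11: p7  (read a: p7→p7)
  step 12: p7  (read a: p7→p7)

So i = 2, j = 3, giving x = w[0:2] = ab, y = w[2:3] = a, z = w[3:12] = accbbcbaa.
Check: |xy| = 3 ≤ 8 and |y| = 1 ≥ 1. Reading y takes A from p7 back to p7, so every xyⁱz is accepted.

a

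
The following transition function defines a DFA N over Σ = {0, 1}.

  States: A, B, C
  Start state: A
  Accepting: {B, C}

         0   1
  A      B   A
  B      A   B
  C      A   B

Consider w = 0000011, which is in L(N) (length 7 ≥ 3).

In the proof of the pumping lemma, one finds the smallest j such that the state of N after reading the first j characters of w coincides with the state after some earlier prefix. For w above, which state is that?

State sequence: A -0-> B -0-> A -0-> B -0-> A -0-> B -1-> B -1-> B
First repeat at step 2: A was already visited.

The earliest repeat is at step j = 2: N is in A, which it already visited at step i = 0.
Since N has 3 states, any run of length ≥ 3 visits 3+1 states, so by pigeonhole some state repeats within the first 3 steps — that repeat gives the pumpable loop.

A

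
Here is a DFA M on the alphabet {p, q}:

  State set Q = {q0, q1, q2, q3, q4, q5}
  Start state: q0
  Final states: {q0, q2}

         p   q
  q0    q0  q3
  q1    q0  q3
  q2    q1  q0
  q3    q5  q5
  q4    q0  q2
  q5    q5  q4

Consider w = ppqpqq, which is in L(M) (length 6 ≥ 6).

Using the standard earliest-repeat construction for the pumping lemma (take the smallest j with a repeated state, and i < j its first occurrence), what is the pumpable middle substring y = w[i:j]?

Run of M on w = p p q p q q:
  step 0: q0  (start)
  step 1: q0  (read p: q0→q0)   ← first repeat (q0 seen earlier)
  step 2: q0  (read p: q0→q0)
  step 3: q3  (read q: q0→q3)
  step 4: q5  (read p: q3→q5)
  step 5: q4  (read q: q5→q4)
  step 6: q2  (read q: q4→q2)

So i = 0, j = 1, giving x = w[0:0] = ε, y = w[0:1] = p, z = w[1:6] = pqpqq.
Check: |xy| = 1 ≤ 6 and |y| = 1 ≥ 1. Reading y takes M from q0 back to q0, so every xyⁱz is accepted.
The DFA has 6 states, so the proof of the pumping lemma guarantees a repeated state among the first 6+1 visited; the segment between the two visits is the pumpable y.

p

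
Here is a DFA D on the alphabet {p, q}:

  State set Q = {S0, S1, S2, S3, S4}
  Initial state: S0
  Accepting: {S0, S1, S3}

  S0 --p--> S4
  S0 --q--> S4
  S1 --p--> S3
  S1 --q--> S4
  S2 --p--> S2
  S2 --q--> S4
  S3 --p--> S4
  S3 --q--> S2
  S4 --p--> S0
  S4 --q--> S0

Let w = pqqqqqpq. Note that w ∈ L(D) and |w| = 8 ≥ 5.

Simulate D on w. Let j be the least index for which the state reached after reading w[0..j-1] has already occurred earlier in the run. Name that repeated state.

State sequence: S0 -p-> S4 -q-> S0 -q-> S4 -q-> S0 -q-> S4 -q-> S0 -p-> S4 -q-> S0
First repeat at step 2: S0 was already visited.

The earliest repeat is at step j = 2: D is in S0, which it already visited at step i = 0.

S0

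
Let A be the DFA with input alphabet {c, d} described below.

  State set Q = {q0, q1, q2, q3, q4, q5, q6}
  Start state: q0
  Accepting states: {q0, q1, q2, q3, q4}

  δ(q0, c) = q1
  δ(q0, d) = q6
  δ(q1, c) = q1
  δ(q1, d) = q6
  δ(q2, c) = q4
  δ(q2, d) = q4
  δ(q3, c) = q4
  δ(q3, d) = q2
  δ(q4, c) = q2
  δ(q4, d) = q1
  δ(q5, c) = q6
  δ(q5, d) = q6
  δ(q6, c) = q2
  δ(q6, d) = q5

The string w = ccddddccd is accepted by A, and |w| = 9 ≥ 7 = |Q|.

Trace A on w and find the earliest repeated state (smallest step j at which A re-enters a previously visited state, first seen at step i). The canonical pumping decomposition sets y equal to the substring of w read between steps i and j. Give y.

State sequence: q0 -c-> q1 -c-> q1 -d-> q6 -d-> q5 -d-> q6 -d-> q5 -c-> q6 -c-> q2 -d-> q4
First repeat at step 2: q1 was already visited.

So i = 1, j = 2, giving x = w[0:1] = c, y = w[1:2] = c, z = w[2:9] = ddddccd.
Check: |xy| = 2 ≤ 7 and |y| = 1 ≥ 1. Reading y takes A from q1 back to q1, so every xyⁱz is accepted.
Since A has 7 states, any run of length ≥ 7 visits 7+1 states, so by pigeonhole some state repeats within the first 7 steps — that repeat gives the pumpable loop.

c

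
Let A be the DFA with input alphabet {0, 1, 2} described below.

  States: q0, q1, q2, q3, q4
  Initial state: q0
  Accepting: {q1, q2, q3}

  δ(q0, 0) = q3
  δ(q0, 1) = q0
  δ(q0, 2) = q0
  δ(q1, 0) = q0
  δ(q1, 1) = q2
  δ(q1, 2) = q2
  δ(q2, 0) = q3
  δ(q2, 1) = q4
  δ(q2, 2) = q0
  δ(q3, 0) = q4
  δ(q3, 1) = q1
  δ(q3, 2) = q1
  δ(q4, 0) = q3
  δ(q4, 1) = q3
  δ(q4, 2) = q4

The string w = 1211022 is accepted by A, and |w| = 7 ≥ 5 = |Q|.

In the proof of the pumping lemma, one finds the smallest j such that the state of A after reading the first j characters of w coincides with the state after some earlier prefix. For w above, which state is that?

State sequence: q0 -1-> q0 -2-> q0 -1-> q0 -1-> q0 -0-> q3 -2-> q1 -2-> q2
First repeat at step 1: q0 was already visited.

The earliest repeat is at step j = 1: A is in q0, which it already visited at step i = 0.
Pumping length from the standard proof: p = 5 (the number of states). The repeated state found above gives |xy| = j ≤ 5 and |y| = j − i ≥ 1.

q0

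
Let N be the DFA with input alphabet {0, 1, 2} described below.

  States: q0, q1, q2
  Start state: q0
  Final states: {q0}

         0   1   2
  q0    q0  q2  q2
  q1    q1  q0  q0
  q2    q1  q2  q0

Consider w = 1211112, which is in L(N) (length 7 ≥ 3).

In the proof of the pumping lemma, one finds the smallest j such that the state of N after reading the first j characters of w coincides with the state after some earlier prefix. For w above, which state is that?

q0

State sequence: q0 -1-> q2 -2-> q0 -1-> q2 -1-> q2 -1-> q2 -1-> q2 -2-> q0
First repeat at step 2: q0 was already visited.

The earliest repeat is at step j = 2: N is in q0, which it already visited at step i = 0.
Pumping length from the standard proof: p = 3 (the number of states). The repeated state found above gives |xy| = j ≤ 3 and |y| = j − i ≥ 1.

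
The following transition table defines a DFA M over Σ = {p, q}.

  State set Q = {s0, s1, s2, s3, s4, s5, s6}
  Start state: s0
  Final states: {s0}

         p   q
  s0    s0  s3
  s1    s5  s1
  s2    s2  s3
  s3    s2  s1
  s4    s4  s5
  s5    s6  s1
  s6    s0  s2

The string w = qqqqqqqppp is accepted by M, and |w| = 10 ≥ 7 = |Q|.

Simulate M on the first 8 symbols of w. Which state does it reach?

State sequence: s0 -q-> s3 -q-> s1 -q-> s1 -q-> s1 -q-> s1 -q-> s1 -q-> s1 -p-> s5

After reading 8 characters, M is in state s5.
(This kind of state-tracing is the core of the pumping-lemma construction: with 7 states, pigeonhole forces a repeat within the first 7 steps.)

s5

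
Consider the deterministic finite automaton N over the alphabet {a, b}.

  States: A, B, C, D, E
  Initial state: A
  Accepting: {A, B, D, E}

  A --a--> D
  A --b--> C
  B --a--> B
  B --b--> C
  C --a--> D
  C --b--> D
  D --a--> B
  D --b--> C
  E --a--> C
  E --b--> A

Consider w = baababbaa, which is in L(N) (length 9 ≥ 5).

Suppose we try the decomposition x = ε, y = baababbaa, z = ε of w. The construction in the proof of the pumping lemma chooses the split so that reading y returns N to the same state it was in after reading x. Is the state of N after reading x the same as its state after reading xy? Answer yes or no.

no

Run of N on the first 9 characters of w = b a a b a b b a a:
  step 0: A  (start)
  step 1: C  (read b: A→C)
  step 2: D  (read a: C→D)
  step 3: B  (read a: D→B)
  step 4: C  (read b: B→C)
  step 5: D  (read a: C→D)
  step 6: C  (read b: D→C)
  step 7: D  (read b: C→D)
  step 8: B  (read a: D→B)
  step 9: B  (read a: B→B)

After x (step 0): A. After xy (step 9): B.
They differ (A ≠ B), so y is not a cycle from the state after x; this split is not the one the pumping-lemma construction produces, and pumping y need not keep the string in L(N).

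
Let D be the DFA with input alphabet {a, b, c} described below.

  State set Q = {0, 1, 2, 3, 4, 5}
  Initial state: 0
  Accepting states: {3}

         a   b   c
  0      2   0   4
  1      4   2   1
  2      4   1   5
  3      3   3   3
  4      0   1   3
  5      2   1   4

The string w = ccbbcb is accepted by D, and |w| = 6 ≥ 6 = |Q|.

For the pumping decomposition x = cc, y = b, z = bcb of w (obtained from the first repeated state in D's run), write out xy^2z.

xy^2z = cc·b·b·bcb = ccbbbcb.
Reading y = b takes D from 3 back to 3, so after x·y·y the machine is still in 3, and z then leads to the accepting state 3. Hence ccbbbcb ∈ L(D).

ccbbbcb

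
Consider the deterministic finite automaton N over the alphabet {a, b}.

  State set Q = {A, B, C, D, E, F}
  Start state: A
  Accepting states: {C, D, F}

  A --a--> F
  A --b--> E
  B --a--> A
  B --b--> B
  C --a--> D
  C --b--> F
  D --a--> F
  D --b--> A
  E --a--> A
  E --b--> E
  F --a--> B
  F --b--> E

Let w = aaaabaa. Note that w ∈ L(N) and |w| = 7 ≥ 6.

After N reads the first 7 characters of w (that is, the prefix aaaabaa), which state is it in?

State sequence: A -a-> F -a-> B -a-> A -a-> F -b-> E -a-> A -a-> F

After reading 7 characters, N is in state F.
(This kind of state-tracing is the core of the pumping-lemma construction: with 6 states, pigeonhole forces a repeat within the first 6 steps.)

F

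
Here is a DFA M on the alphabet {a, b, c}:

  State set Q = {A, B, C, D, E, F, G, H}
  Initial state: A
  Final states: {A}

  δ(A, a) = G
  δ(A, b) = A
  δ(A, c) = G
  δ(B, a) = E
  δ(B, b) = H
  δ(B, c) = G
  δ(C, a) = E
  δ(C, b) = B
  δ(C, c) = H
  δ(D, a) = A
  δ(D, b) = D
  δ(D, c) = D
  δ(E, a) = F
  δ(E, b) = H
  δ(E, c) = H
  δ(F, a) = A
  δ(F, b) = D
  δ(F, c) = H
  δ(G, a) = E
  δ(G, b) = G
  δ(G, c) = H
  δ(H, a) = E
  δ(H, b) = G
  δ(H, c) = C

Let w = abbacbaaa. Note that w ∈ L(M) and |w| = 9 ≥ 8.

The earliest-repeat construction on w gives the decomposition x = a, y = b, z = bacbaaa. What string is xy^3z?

xy^3z = a·b·b·b·bacbaaa = abbbbacbaaa.
Reading y = b takes M from G back to G, so after x·y·y·y the machine is still in G, and z then leads to the accepting state A. Hence abbbbacbaaa ∈ L(M).

abbbbacbaaa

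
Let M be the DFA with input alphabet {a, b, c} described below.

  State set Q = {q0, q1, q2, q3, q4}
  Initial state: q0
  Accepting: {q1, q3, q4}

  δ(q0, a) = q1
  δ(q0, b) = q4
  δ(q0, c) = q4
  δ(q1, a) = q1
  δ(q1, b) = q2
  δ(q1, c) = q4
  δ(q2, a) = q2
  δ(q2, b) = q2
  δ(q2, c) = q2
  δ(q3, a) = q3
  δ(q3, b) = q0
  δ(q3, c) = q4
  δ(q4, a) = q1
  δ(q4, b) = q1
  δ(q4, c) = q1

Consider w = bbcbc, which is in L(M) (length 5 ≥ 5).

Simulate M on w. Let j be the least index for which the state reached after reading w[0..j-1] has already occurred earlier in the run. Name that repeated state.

q4

Run of M on w = b b c b c:
  step 0: q0  (start)
  step 1: q4  (read b: q0→q4)
  step 2: q1  (read b: q4→q1)
  step 3: q4  (read c: q1→q4)   ← first repeat (q4 seen earlier)
  step 4: q1  (read b: q4→q1)
  step 5: q4  (read c: q1→q4)

The earliest repeat is at step j = 3: M is in q4, which it already visited at step i = 1.
Pumping length from the standard proof: p = 5 (the number of states). The repeated state found above gives |xy| = j ≤ 5 and |y| = j − i ≥ 1.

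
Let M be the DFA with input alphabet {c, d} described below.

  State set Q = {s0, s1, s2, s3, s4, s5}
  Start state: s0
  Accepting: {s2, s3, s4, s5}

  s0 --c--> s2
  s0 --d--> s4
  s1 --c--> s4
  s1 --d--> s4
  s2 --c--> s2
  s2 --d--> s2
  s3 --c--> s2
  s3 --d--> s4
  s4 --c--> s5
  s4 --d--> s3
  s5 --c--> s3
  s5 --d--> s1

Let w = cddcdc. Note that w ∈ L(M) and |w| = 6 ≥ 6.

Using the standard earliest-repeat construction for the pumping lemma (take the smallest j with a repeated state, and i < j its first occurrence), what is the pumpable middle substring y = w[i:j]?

State sequence: s0 -c-> s2 -d-> s2 -d-> s2 -c-> s2 -d-> s2 -c-> s2
First repeat at step 2: s2 was already visited.

So i = 1, j = 2, giving x = w[0:1] = c, y = w[1:2] = d, z = w[2:6] = dcdc.
Check: |xy| = 2 ≤ 6 and |y| = 1 ≥ 1. Reading y takes M from s2 back to s2, so every xyⁱz is accepted.
Pumping length from the standard proof: p = 6 (the number of states). The repeated state found above gives |xy| = j ≤ 6 and |y| = j − i ≥ 1.

d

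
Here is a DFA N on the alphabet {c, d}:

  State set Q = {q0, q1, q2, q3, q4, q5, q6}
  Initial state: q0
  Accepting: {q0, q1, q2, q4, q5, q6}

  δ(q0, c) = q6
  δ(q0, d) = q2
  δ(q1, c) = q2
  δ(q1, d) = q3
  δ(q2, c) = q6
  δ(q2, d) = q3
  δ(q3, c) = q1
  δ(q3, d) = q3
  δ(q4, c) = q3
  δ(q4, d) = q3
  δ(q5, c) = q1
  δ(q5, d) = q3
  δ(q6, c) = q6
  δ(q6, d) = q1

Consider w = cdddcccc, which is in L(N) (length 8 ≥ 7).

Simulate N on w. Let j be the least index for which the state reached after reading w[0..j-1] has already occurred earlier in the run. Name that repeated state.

q3

Run of N on w = c d d d c c c c:
  step 0: q0  (start)
  step 1: q6  (read c: q0→q6)
  step 2: q1  (read d: q6→q1)
  step 3: q3  (read d: q1→q3)
  step 4: q3  (read d: q3→q3)   ← first repeat (q3 seen earlier)
  step 5: q1  (read c: q3→q1)
  step 6: q2  (read c: q1→q2)
  step 7: q6  (read c: q2→q6)
  step 8: q6  (read c: q6→q6)

The earliest repeat is at step j = 4: N is in q3, which it already visited at step i = 3.
The DFA has 7 states, so the proof of the pumping lemma guarantees a repeated state among the first 7+1 visited; the segment between the two visits is the pumpable y.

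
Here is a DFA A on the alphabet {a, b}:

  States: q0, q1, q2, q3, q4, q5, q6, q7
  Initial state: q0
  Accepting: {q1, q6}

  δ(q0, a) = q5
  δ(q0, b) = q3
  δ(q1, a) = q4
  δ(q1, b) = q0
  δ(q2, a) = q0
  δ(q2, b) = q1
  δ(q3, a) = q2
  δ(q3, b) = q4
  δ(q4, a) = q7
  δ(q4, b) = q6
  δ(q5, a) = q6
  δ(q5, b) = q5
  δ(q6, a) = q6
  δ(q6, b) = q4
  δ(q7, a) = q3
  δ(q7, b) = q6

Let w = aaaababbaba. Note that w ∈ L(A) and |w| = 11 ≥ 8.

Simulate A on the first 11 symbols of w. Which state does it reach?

Run of A on the first 11 characters of w = a a a a b a b b a b a:
  step 0: q0  (start)
  step 1: q5  (read a: q0→q5)
  step 2: q6  (read a: q5→q6)
  step 3: q6  (read a: q6→q6)
  step 4: q6  (read a: q6→q6)
  step 5: q4  (read b: q6→q4)
  step 6: q7  (read a: q4→q7)
  step 7: q6  (read b: q7→q6)
  step 8: q4  (read b: q6→q4)
  step 9: q7  (read a: q4→q7)
  step 10: q6  (read b: q7→q6)
  step 11: q6  (read a: q6→q6)

After reading 11 characters, A is in state q6.
(This kind of state-tracing is the core of the pumping-lemma construction: with 8 states, pigeonhole forces a repeat within the first 8 steps.)

q6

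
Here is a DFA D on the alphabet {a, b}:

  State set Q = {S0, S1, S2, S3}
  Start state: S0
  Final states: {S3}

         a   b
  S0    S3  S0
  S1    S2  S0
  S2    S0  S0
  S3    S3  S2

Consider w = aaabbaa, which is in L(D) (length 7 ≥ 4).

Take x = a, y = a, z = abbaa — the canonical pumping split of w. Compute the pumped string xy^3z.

aaaaabbaa

xy^3z = a·a·a·a·abbaa = aaaaabbaa.
Reading y = a takes D from S3 back to S3, so after x·y·y·y the machine is still in S3, and z then leads to the accepting state S3. Hence aaaaabbaa ∈ L(D).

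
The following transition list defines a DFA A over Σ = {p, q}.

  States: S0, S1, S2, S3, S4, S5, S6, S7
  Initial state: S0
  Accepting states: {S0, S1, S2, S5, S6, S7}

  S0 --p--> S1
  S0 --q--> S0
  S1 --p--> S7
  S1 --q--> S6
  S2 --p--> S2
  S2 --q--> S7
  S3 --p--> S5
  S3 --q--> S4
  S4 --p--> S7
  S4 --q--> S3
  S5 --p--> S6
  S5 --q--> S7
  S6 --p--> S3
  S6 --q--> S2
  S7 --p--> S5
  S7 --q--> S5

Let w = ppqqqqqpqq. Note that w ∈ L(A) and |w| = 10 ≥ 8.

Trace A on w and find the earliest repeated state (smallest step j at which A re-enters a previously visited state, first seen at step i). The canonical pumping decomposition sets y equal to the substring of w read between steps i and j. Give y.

State sequence: S0 -p-> S1 -p-> S7 -q-> S5 -q-> S7 -q-> S5 -q-> S7 -q-> S5 -p-> S6 -q-> S2 -q-> S7
First repeat at step 4: S7 was already visited.

So i = 2, j = 4, giving x = w[0:2] = pp, y = w[2:4] = qq, z = w[4:10] = qqqpqq.
Check: |xy| = 4 ≤ 8 and |y| = 2 ≥ 1. Reading y takes A from S7 back to S7, so every xyⁱz is accepted.

qq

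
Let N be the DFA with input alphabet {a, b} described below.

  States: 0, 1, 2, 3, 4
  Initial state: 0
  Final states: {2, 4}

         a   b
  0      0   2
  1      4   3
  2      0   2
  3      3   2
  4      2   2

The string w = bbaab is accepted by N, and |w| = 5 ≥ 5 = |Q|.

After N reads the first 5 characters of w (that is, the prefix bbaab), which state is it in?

2

Run of N on the first 5 characters of w = b b a a b:
  step 0: 0  (start)
  step 1: 2  (read b: 0→2)
  step 2: 2  (read b: 2→2)
  step 3: 0  (read a: 2→0)
  step 4: 0  (read a: 0→0)
  step 5: 2  (read b: 0→2)

After reading 5 characters, N is in state 2.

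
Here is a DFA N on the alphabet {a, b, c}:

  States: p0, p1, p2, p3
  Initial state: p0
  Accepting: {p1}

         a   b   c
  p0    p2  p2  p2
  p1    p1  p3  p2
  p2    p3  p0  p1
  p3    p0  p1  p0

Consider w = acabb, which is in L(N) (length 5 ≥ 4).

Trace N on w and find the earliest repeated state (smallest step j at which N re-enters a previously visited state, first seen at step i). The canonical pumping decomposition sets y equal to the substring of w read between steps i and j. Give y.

a

State sequence: p0 -a-> p2 -c-> p1 -a-> p1 -b-> p3 -b-> p1
First repeat at step 3: p1 was already visited.

So i = 2, j = 3, giving x = w[0:2] = ac, y = w[2:3] = a, z = w[3:5] = bb.
Check: |xy| = 3 ≤ 4 and |y| = 1 ≥ 1. Reading y takes N from p1 back to p1, so every xyⁱz is accepted.
The DFA has 4 states, so the proof of the pumping lemma guarantees a repeated state among the first 4+1 visited; the segment between the two visits is the pumpable y.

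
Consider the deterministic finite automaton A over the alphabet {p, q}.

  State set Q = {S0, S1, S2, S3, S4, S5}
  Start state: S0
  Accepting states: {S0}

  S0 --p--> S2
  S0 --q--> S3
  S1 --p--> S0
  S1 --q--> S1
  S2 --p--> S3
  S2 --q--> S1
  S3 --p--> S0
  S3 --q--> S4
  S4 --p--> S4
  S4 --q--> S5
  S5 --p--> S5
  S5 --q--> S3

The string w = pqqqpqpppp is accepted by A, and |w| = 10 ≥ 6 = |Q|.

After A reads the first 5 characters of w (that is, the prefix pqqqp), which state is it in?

S0

State sequence: S0 -p-> S2 -q-> S1 -q-> S1 -q-> S1 -p-> S0

After reading 5 characters, A is in state S0.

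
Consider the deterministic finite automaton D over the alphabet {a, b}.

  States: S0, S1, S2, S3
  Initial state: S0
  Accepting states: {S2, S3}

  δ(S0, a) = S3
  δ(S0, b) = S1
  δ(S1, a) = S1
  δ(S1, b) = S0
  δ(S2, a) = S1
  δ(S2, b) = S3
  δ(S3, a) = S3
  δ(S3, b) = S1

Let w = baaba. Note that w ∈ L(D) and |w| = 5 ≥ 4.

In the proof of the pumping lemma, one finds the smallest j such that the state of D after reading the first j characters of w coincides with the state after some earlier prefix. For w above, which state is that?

State sequence: S0 -b-> S1 -a-> S1 -a-> S1 -b-> S0 -a-> S3
First repeat at step 2: S1 was already visited.

The earliest repeat is at step j = 2: D is in S1, which it already visited at step i = 1.
With |Q| = 4, pigeonhole forces a state repeat no later than step 4; the substring read between the first and second visits to that state can be pumped.

S1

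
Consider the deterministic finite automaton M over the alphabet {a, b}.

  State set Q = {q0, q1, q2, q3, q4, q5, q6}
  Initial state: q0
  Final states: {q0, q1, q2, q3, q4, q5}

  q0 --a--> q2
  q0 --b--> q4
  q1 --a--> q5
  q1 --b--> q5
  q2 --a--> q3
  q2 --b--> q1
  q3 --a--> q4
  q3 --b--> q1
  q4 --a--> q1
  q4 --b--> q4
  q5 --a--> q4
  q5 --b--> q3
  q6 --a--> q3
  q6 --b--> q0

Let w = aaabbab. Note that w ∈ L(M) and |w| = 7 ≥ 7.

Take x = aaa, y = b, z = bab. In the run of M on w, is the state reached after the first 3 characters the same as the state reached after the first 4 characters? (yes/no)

yes

State sequence: q0 -a-> q2 -a-> q3 -a-> q4 -b-> q4

After x (step 3): q4. After xy (step 4): q4.
They match, so y = b drives M around a cycle from q4 back to itself; pumping y any number of times keeps M in q4 before reading z, and xyⁱz ∈ L(M) for every i ≥ 0.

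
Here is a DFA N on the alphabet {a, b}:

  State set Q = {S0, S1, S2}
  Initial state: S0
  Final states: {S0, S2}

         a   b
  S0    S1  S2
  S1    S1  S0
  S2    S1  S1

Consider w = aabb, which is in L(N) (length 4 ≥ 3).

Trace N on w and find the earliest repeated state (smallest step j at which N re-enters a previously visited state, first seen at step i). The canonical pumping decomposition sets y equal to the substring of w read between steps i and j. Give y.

a

Run of N on w = a a b b:
  step 0: S0  (start)
  step 1: S1  (read a: S0→S1)
  step 2: S1  (read a: S1→S1)   ← first repeat (S1 seen earlier)
  step 3: S0  (read b: S1→S0)
  step 4: S2  (read b: S0→S2)

So i = 1, j = 2, giving x = w[0:1] = a, y = w[1:2] = a, z = w[2:4] = bb.
Check: |xy| = 2 ≤ 3 and |y| = 1 ≥ 1. Reading y takes N from S1 back to S1, so every xyⁱz is accepted.
With |Q| = 3, pigeonhole forces a state repeat no later than step 3; the substring read between the first and second visits to that state can be pumped.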